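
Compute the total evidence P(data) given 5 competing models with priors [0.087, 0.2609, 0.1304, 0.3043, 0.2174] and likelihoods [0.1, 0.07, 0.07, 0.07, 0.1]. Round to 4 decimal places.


Marginal likelihood = sum P(model_i) * P(data|model_i)
Model 1: 0.087 * 0.1 = 0.0087
Model 2: 0.2609 * 0.07 = 0.0183
Model 3: 0.1304 * 0.07 = 0.0091
Model 4: 0.3043 * 0.07 = 0.0213
Model 5: 0.2174 * 0.1 = 0.0217
Total = 0.0791

0.0791


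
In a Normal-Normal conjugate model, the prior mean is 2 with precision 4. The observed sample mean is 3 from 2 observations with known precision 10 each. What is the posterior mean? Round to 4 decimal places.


Posterior precision = tau0 + n*tau = 4 + 2*10 = 24
Posterior mean = (tau0*mu0 + n*tau*xbar) / posterior_precision
= (4*2 + 2*10*3) / 24
= 68 / 24 = 2.8333

2.8333


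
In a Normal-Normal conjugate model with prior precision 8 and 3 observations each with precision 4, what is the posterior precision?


Posterior precision = prior precision + n * observation precision
= 8 + 3 * 4
= 8 + 12 = 20

20


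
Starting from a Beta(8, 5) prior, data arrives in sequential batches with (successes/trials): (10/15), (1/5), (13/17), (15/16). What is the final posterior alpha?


In sequential Bayesian updating, we sum all successes.
Total successes = 39
Final alpha = 8 + 39 = 47

47


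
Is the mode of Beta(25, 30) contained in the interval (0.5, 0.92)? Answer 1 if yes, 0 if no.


Mode = (a-1)/(a+b-2) = 24/53 = 0.4528
Interval: (0.5, 0.92)
Contains mode? 0

0


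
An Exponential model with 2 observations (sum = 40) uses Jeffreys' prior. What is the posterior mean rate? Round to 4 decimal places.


Posterior Gamma(2, 40)
E[lambda] = 2/40 = 0.05

0.05


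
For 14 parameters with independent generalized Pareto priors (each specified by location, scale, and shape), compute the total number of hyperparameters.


A generalized Pareto prior has 3 hyperparameters per parameter.
Total = 14 * 3 = 42

42


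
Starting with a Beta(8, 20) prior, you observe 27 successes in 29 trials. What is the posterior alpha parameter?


For a Beta-Binomial conjugate model:
Posterior alpha = prior alpha + number of successes
= 8 + 27 = 35

35


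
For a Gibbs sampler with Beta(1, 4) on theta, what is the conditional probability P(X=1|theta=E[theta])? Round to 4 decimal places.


E[theta] = 1/(1+4) = 0.2
P(X=1|theta) = theta = 0.2

0.2


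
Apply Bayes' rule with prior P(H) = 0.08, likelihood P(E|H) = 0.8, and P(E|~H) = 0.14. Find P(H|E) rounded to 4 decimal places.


Step 1: Compute marginal P(E) = P(E|H)P(H) + P(E|~H)P(~H)
= 0.8*0.08 + 0.14*0.92 = 0.1928
Step 2: P(H|E) = P(E|H)P(H)/P(E) = 0.064/0.1928
= 0.332

0.332


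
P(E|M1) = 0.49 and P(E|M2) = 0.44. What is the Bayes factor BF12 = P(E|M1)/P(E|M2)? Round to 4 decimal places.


Bayes factor BF12 = P(E|M1) / P(E|M2)
= 0.49 / 0.44
= 1.1136

1.1136


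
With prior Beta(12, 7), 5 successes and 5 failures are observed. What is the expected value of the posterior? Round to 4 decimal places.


Posterior = Beta(17, 12)
E[theta] = alpha/(alpha+beta)
= 17/29 = 0.5862

0.5862


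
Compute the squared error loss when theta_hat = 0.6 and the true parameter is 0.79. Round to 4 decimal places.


L = (theta_hat - theta_true)^2
= (0.6 - 0.79)^2
= -0.19^2 = 0.0361

0.0361


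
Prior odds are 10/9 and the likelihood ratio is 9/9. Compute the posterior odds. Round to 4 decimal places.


Posterior odds = prior odds * likelihood ratio
= (10/9) * (9/9)
= 90 / 81
= 1.1111

1.1111


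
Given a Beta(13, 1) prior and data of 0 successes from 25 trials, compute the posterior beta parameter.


Number of failures = 25 - 0 = 25
Posterior beta = 1 + 25 = 26

26


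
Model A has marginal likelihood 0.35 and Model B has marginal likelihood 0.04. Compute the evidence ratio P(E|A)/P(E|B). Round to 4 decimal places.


Evidence ratio = P(E|A) / P(E|B)
= 0.35 / 0.04
= 8.75

8.75


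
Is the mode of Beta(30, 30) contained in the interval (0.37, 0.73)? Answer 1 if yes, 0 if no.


Mode = (a-1)/(a+b-2) = 29/58 = 0.5
Interval: (0.37, 0.73)
Contains mode? 1

1


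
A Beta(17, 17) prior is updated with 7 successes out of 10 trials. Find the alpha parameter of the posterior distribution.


In the Beta-Binomial conjugate update:
alpha_post = alpha_prior + successes
= 17 + 7
= 24

24


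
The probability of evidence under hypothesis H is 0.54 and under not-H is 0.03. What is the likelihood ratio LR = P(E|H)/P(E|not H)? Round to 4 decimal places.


LR = 0.54 / 0.03
= 18.0

18.0


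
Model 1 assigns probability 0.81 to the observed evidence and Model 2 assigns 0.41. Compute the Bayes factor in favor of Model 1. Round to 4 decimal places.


BF = P(data|M1) / P(data|M2)
= 0.81 / 0.41 = 1.9756

1.9756


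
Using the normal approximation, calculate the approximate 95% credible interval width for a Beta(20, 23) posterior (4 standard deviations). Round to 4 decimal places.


Var(Beta) = 20*23/(43^2 * 44) = 0.0057
SD = 0.0752
Width ~ 4*SD = 0.3008

0.3008


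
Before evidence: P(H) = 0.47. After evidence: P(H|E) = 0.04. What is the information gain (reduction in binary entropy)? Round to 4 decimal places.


Prior entropy = 0.9974
Posterior entropy = 0.2423
Information gain = 0.9974 - 0.2423 = 0.7551

0.7551


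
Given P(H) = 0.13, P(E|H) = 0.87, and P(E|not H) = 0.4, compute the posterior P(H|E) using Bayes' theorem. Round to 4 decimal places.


By Bayes' theorem: P(H|E) = P(E|H)*P(H) / P(E)
P(E) = P(E|H)*P(H) + P(E|not H)*P(not H)
P(E) = 0.87*0.13 + 0.4*0.87 = 0.4611
P(H|E) = 0.87*0.13 / 0.4611 = 0.2453

0.2453


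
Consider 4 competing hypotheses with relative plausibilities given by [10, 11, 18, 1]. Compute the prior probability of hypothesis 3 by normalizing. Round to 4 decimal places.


Sum of weights = 10 + 11 + 18 + 1 = 40
Normalized prior for H3 = 18 / 40
= 0.45

0.45


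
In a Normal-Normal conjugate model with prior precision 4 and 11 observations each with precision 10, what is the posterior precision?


Posterior precision = prior precision + n * observation precision
= 4 + 11 * 10
= 4 + 110 = 114

114


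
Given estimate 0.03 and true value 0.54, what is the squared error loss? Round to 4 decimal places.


Squared error = (estimate - true)^2
Difference = -0.51
Loss = -0.51^2 = 0.2601

0.2601


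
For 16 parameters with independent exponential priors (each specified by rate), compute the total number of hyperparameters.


A exponential prior has 1 hyperparameter per parameter.
Total = 16 * 1 = 16

16


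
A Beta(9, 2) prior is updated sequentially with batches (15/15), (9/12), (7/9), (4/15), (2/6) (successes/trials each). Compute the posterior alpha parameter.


Sequential conjugate updating is equivalent to a single batch update.
Total successes across all batches = 37
alpha_posterior = alpha_prior + total_successes = 9 + 37
= 46

46


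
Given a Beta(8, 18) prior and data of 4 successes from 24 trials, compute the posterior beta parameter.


Number of failures = 24 - 4 = 20
Posterior beta = 18 + 20 = 38

38


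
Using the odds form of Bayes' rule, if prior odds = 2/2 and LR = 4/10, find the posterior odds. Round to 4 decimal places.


Bayes' rule in odds form: posterior odds = prior odds * LR
= (2 * 4) / (2 * 10)
= 8/20 = 0.4

0.4


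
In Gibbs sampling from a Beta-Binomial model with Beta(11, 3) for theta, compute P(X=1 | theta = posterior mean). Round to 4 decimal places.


Posterior mean = alpha/(alpha+beta) = 11/14 = 0.7857
P(X=1|theta=mean) = theta = 0.7857

0.7857


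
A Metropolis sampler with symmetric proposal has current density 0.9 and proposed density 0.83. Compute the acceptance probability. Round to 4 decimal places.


For symmetric proposals, acceptance = min(1, pi(x*)/pi(x))
= min(1, 0.83/0.9)
= min(1, 0.9222) = 0.9222

0.9222


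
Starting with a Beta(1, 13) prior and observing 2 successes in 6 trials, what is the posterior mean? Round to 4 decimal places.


Posterior parameters: alpha = 1 + 2 = 3
beta = 13 + 4 = 17
Posterior mean = alpha / (alpha + beta) = 3 / 20
= 0.15

0.15


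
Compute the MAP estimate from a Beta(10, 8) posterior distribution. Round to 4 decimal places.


MAP = mode of Beta distribution
= (alpha - 1)/(alpha + beta - 2)
= (10-1)/(10+8-2)
= 9/16 = 0.5625

0.5625


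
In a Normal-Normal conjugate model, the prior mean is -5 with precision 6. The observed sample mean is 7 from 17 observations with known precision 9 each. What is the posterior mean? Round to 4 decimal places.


Posterior precision = tau0 + n*tau = 6 + 17*9 = 159
Posterior mean = (tau0*mu0 + n*tau*xbar) / posterior_precision
= (6*-5 + 17*9*7) / 159
= 1041 / 159 = 6.5472

6.5472


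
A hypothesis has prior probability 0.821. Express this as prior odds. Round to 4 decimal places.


Odds = P(H) / P(not H) = 0.821 / 0.179
= 4.5866

4.5866


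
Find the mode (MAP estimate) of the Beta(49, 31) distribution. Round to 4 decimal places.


For Beta(a,b) with a,b > 1:
Mode = (a-1)/(a+b-2) = (49-1)/(80-2)
= 48/78 = 0.6154

0.6154


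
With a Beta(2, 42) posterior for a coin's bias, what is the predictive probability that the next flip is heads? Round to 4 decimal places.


The predictive probability equals the posterior mean.
P(next = heads) = alpha / (alpha + beta)
= 2 / 44 = 0.0455

0.0455


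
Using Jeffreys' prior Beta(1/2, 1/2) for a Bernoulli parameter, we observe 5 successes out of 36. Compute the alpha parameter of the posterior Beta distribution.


Conjugate update: Beta(0.5 + k, 0.5 + n - k).
k = 5, n - k = 31
Posterior alpha = 0.5 + k = 0.5 + 5 = 5.5

5.5


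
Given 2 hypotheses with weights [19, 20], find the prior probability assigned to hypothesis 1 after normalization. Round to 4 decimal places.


To normalize, divide each weight by the sum of all weights.
Sum = 39
Prior(H1) = 19/39 = 0.4872

0.4872


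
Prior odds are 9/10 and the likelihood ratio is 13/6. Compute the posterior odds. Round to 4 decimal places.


Posterior odds = prior odds * likelihood ratio
= (9/10) * (13/6)
= 117 / 60
= 1.95

1.95


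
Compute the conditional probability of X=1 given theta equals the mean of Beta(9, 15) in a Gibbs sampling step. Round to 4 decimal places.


Mean of Beta(9, 15) = 0.375
P(X=1 | theta=0.375) = 0.375

0.375


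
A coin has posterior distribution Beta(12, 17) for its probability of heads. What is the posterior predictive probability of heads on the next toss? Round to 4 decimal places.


Posterior predictive = E[theta] = alpha/(alpha+beta)
= 12/29
= 0.4138

0.4138


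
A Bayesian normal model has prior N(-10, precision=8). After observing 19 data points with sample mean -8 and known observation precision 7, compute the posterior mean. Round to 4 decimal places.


Posterior mean = (prior_precision * prior_mean + n * data_precision * data_mean) / (prior_precision + n * data_precision)
Numerator = 8*-10 + 19*7*-8 = -1144
Denominator = 8 + 19*7 = 141
Posterior mean = -8.1135

-8.1135


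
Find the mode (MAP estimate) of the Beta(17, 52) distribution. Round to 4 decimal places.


For Beta(a,b) with a,b > 1:
Mode = (a-1)/(a+b-2) = (17-1)/(69-2)
= 16/67 = 0.2388

0.2388


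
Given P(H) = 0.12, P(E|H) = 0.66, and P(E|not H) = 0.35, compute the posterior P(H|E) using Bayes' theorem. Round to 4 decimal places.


By Bayes' theorem: P(H|E) = P(E|H)*P(H) / P(E)
P(E) = P(E|H)*P(H) + P(E|not H)*P(not H)
P(E) = 0.66*0.12 + 0.35*0.88 = 0.3872
P(H|E) = 0.66*0.12 / 0.3872 = 0.2045

0.2045


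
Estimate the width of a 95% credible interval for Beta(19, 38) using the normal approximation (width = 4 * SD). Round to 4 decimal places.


For Beta(a,b): Var = ab/((a+b)^2(a+b+1))
Var = 0.0038, SD = 0.0619
Approximate 95% CI width = 4 * 0.0619 = 0.2476

0.2476


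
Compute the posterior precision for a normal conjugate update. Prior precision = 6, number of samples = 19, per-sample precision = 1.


tau_post = tau_0 + n * tau
= 6 + 19 * 1 = 25

25


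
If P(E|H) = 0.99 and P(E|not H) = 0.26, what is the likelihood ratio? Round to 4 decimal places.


Likelihood ratio = P(E|H) / P(E|not H)
= 0.99 / 0.26
= 3.8077

3.8077


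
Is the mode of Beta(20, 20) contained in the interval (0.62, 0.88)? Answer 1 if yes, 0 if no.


Mode = (a-1)/(a+b-2) = 19/38 = 0.5
Interval: (0.62, 0.88)
Contains mode? 0

0


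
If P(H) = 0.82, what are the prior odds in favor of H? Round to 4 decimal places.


Prior odds = P(H) / (1 - P(H))
= 0.82 / 0.18
= 4.5556

4.5556


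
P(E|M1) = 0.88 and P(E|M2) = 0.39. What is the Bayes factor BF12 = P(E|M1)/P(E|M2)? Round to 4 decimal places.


Bayes factor BF12 = P(E|M1) / P(E|M2)
= 0.88 / 0.39
= 2.2564

2.2564


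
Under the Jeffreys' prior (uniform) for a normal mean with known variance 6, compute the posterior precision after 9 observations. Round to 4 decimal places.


Prior precision = 0 (flat prior).
Post. prec. = 0 + n/var = 9/6 = 1.5

1.5


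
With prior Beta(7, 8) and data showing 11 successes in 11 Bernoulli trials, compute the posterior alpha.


Conjugate update: alpha_posterior = alpha_prior + k
= 7 + 11 = 18

18


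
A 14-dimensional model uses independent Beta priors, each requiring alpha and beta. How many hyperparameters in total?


Per parameter: 2 (alpha and beta).
Total = 14 * 2 = 28

28


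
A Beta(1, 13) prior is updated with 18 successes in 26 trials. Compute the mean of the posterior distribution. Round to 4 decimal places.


After update: Beta(19, 21)
Mean = 19 / (19 + 21) = 19 / 40
= 0.475

0.475


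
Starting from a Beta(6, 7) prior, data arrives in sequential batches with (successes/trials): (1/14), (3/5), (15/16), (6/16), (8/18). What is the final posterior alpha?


In sequential Bayesian updating, we sum all successes.
Total successes = 33
Final alpha = 6 + 33 = 39

39


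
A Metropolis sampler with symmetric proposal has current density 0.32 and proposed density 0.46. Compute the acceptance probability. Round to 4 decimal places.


For symmetric proposals, acceptance = min(1, pi(x*)/pi(x))
= min(1, 0.46/0.32)
= min(1, 1.4375) = 1.0

1.0


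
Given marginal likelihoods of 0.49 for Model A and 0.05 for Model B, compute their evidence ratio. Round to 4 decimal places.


Ratio = ML(A) / ML(B) = 0.49/0.05
= 9.8

9.8


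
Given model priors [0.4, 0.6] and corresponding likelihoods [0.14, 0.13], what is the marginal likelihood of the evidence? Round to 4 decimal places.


P(E) = sum_i P(M_i) P(E|M_i)
= 0.056 + 0.078
= 0.134

0.134


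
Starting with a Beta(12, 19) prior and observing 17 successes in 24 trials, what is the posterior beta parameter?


Posterior beta = prior beta + failures
Failures = 24 - 17 = 7
beta_post = 19 + 7 = 26

26


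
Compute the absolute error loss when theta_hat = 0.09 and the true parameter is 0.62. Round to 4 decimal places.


L = |theta_hat - theta_true|
= |0.09 - 0.62| = 0.53

0.53


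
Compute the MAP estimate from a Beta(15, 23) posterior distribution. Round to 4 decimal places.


MAP = mode of Beta distribution
= (alpha - 1)/(alpha + beta - 2)
= (15-1)/(15+23-2)
= 14/36 = 0.3889

0.3889


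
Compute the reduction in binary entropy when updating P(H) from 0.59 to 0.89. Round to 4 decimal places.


H_before = -p*log2(p) - (1-p)*log2(1-p) for p=0.59: 0.9765
H_after for p=0.89: 0.4999
Reduction = 0.9765 - 0.4999 = 0.4766

0.4766


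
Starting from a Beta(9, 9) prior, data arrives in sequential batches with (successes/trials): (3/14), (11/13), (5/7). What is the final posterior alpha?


In sequential Bayesian updating, we sum all successes.
Total successes = 19
Final alpha = 9 + 19 = 28

28


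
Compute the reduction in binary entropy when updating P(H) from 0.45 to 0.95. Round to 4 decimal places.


H_before = -p*log2(p) - (1-p)*log2(1-p) for p=0.45: 0.9928
H_after for p=0.95: 0.2864
Reduction = 0.9928 - 0.2864 = 0.7064

0.7064


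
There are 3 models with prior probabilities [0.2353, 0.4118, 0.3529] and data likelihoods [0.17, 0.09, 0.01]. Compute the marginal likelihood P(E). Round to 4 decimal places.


P(E) = sum over models of P(M_i) * P(E|M_i)
= 0.2353*0.17 + 0.4118*0.09 + 0.3529*0.01
= 0.0806

0.0806


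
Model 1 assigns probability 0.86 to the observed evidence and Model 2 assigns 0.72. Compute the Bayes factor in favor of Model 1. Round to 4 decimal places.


BF = P(data|M1) / P(data|M2)
= 0.86 / 0.72 = 1.1944

1.1944


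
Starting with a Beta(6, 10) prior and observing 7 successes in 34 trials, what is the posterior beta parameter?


Posterior beta = prior beta + failures
Failures = 34 - 7 = 27
beta_post = 10 + 27 = 37

37


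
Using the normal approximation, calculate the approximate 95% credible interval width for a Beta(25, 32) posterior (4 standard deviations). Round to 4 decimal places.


Var(Beta) = 25*32/(57^2 * 58) = 0.0042
SD = 0.0652
Width ~ 4*SD = 0.2606

0.2606


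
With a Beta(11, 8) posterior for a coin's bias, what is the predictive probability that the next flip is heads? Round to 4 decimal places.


The predictive probability equals the posterior mean.
P(next = heads) = alpha / (alpha + beta)
= 11 / 19 = 0.5789

0.5789


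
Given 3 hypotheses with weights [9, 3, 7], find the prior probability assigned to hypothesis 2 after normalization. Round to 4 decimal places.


To normalize, divide each weight by the sum of all weights.
Sum = 19
Prior(H2) = 3/19 = 0.1579

0.1579


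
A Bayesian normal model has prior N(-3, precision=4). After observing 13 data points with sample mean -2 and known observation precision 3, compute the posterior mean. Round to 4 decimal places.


Posterior mean = (prior_precision * prior_mean + n * data_precision * data_mean) / (prior_precision + n * data_precision)
Numerator = 4*-3 + 13*3*-2 = -90
Denominator = 4 + 13*3 = 43
Posterior mean = -2.093

-2.093


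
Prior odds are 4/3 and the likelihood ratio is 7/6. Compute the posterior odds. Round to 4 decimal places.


Posterior odds = prior odds * likelihood ratio
= (4/3) * (7/6)
= 28 / 18
= 1.5556

1.5556


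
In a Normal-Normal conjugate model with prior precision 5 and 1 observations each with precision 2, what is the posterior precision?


Posterior precision = prior precision + n * observation precision
= 5 + 1 * 2
= 5 + 2 = 7

7


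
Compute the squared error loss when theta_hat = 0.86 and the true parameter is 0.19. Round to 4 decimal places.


L = (theta_hat - theta_true)^2
= (0.86 - 0.19)^2
= 0.67^2 = 0.4489

0.4489


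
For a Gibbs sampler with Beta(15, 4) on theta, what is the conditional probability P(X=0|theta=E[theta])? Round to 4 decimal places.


E[theta] = 15/(15+4) = 0.7895
P(X=0|theta) = 1 - theta = 0.2105

0.2105


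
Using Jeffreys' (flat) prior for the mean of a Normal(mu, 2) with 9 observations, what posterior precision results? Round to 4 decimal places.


Flat prior means prior precision is 0.
Posterior precision = n / sigma^2 = 9/2 = 4.5

4.5


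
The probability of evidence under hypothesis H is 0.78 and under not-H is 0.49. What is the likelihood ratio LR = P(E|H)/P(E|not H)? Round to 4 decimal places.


LR = 0.78 / 0.49
= 1.5918

1.5918


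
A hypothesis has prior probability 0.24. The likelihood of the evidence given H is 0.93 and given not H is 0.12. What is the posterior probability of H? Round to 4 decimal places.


Using Bayes' theorem:
P(E) = 0.24 * 0.93 + 0.76 * 0.12
P(E) = 0.3144
P(H|E) = (0.24 * 0.93) / 0.3144 = 0.7099

0.7099


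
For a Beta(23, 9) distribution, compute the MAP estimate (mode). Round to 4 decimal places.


MAP = mode = (a-1)/(a+b-2)
= (23-1)/(23+9-2)
= 22/30 = 0.7333

0.7333


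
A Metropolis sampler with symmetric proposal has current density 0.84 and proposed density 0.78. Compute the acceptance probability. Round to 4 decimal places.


For symmetric proposals, acceptance = min(1, pi(x*)/pi(x))
= min(1, 0.78/0.84)
= min(1, 0.9286) = 0.9286

0.9286


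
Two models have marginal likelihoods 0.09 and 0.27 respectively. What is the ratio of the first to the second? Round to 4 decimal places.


Evidence ratio = 0.09 / 0.27
= 0.3333

0.3333


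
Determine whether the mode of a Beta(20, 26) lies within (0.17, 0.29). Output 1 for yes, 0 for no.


First find the mode: (a-1)/(a+b-2) = 0.4318
Is 0.4318 in (0.17, 0.29)? 0

0


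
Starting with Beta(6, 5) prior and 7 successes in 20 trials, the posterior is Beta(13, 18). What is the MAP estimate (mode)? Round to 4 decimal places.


The mode of Beta(a, b) when a > 1 and b > 1 is (a-1)/(a+b-2)
= (13 - 1) / (13 + 18 - 2)
= 12 / 29
= 0.4138

0.4138


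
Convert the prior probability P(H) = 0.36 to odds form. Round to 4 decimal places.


P(not H) = 1 - 0.36 = 0.64
Odds = 0.36 / 0.64 = 0.5625

0.5625


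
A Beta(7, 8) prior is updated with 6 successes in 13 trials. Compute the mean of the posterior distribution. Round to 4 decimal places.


After update: Beta(13, 15)
Mean = 13 / (13 + 15) = 13 / 28
= 0.4643

0.4643


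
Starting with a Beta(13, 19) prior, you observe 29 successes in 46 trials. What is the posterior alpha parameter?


For a Beta-Binomial conjugate model:
Posterior alpha = prior alpha + number of successes
= 13 + 29 = 42

42


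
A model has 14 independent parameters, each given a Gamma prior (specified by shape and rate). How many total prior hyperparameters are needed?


Each Gamma prior needs 2 hyperparameters (shape and rate).
Total = 2 * 14 = 28

28


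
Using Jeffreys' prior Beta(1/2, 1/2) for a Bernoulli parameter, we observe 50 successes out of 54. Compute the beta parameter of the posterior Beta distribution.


Conjugate update: Beta(0.5 + k, 0.5 + n - k).
k = 50, n - k = 4
Posterior beta = 0.5 + (n - k) = 0.5 + 4 = 4.5

4.5


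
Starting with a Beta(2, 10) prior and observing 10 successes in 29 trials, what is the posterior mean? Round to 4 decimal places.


Posterior parameters: alpha = 2 + 10 = 12
beta = 10 + 19 = 29
Posterior mean = alpha / (alpha + beta) = 12 / 41
= 0.2927

0.2927


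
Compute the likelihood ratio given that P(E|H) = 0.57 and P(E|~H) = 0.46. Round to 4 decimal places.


LR = P(E|H) / P(E|~H)
= 0.57 / 0.46 = 1.2391

1.2391


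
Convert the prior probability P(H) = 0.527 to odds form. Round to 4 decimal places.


P(not H) = 1 - 0.527 = 0.473
Odds = 0.527 / 0.473 = 1.1142

1.1142


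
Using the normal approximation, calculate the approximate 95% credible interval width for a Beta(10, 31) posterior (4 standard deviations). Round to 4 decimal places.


Var(Beta) = 10*31/(41^2 * 42) = 0.0044
SD = 0.0663
Width ~ 4*SD = 0.2651

0.2651


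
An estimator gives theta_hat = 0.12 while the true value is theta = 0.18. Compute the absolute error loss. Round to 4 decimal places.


The absolute error loss is |theta_hat - theta|
= |0.12 - 0.18|
= 0.06

0.06


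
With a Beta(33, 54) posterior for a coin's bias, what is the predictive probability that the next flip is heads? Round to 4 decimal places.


The predictive probability equals the posterior mean.
P(next = heads) = alpha / (alpha + beta)
= 33 / 87 = 0.3793

0.3793


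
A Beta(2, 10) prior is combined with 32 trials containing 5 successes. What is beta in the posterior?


In conjugate updating:
beta_posterior = beta_prior + (n - k)
= 10 + (32 - 5)
= 10 + 27 = 37

37


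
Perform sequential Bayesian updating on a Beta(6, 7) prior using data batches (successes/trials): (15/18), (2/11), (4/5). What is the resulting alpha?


Accumulate successes: 21
Posterior alpha = prior alpha + sum of successes
= 6 + 21 = 27

27


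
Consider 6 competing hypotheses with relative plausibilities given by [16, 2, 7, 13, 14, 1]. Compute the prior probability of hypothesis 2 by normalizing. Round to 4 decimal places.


Sum of weights = 16 + 2 + 7 + 13 + 14 + 1 = 53
Normalized prior for H2 = 2 / 53
= 0.0377

0.0377


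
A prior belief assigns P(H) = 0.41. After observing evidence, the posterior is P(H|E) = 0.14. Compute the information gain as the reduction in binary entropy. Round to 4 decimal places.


H(prior) = -0.41*log2(0.41) - 0.59*log2(0.59)
= 0.9765
H(post) = -0.14*log2(0.14) - 0.86*log2(0.86)
= 0.5842
IG = 0.9765 - 0.5842 = 0.3923

0.3923


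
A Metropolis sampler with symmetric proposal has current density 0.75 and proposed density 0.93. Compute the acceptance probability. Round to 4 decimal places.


For symmetric proposals, acceptance = min(1, pi(x*)/pi(x))
= min(1, 0.93/0.75)
= min(1, 1.24) = 1.0

1.0


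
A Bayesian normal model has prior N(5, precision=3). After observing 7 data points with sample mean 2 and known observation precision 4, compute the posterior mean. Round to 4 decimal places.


Posterior mean = (prior_precision * prior_mean + n * data_precision * data_mean) / (prior_precision + n * data_precision)
Numerator = 3*5 + 7*4*2 = 71
Denominator = 3 + 7*4 = 31
Posterior mean = 2.2903

2.2903


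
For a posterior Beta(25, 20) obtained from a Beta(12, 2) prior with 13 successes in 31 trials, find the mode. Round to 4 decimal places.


Mode = (alpha - 1) / (alpha + beta - 2)
= 24 / 43
= 0.5581

0.5581


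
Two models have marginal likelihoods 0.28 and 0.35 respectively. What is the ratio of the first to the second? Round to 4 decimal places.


Evidence ratio = 0.28 / 0.35
= 0.8

0.8


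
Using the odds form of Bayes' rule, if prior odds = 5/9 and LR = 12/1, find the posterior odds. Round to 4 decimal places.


Bayes' rule in odds form: posterior odds = prior odds * LR
= (5 * 12) / (9 * 1)
= 60/9 = 6.6667

6.6667


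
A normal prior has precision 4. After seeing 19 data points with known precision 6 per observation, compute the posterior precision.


In the conjugate normal model, precisions add:
tau_posterior = tau_prior + n * tau_data
= 4 + 19*6 = 118

118


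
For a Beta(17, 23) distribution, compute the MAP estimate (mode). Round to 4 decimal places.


MAP = mode = (a-1)/(a+b-2)
= (17-1)/(17+23-2)
= 16/38 = 0.4211

0.4211


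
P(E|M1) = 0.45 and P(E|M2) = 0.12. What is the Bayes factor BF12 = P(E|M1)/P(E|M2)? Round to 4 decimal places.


Bayes factor BF12 = P(E|M1) / P(E|M2)
= 0.45 / 0.12
= 3.75

3.75


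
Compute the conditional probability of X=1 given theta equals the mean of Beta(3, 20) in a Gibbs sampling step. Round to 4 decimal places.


Mean of Beta(3, 20) = 0.1304
P(X=1 | theta=0.1304) = 0.1304

0.1304


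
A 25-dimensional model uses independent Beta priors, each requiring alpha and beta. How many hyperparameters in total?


Per parameter: 2 (alpha and beta).
Total = 25 * 2 = 50

50


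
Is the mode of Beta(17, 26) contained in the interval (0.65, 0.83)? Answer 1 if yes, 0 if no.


Mode = (a-1)/(a+b-2) = 16/41 = 0.3902
Interval: (0.65, 0.83)
Contains mode? 0

0


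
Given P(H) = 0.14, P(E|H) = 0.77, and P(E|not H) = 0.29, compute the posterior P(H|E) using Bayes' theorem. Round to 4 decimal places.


By Bayes' theorem: P(H|E) = P(E|H)*P(H) / P(E)
P(E) = P(E|H)*P(H) + P(E|not H)*P(not H)
P(E) = 0.77*0.14 + 0.29*0.86 = 0.3572
P(H|E) = 0.77*0.14 / 0.3572 = 0.3018

0.3018


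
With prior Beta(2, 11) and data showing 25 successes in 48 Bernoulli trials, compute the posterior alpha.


Conjugate update: alpha_posterior = alpha_prior + k
= 2 + 25 = 27

27


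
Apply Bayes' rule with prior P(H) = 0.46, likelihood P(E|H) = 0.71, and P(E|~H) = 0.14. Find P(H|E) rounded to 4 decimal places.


Step 1: Compute marginal P(E) = P(E|H)P(H) + P(E|~H)P(~H)
= 0.71*0.46 + 0.14*0.54 = 0.4022
Step 2: P(H|E) = P(E|H)P(H)/P(E) = 0.3266/0.4022
= 0.812

0.812


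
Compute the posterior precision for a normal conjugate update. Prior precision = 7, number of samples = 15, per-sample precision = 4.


tau_post = tau_0 + n * tau
= 7 + 15 * 4 = 67

67


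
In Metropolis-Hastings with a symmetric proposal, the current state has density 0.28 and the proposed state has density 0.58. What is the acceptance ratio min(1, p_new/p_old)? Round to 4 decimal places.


Ratio = p_new / p_old = 0.58 / 0.28 = 2.0714
Acceptance = min(1, 2.0714) = 1.0

1.0


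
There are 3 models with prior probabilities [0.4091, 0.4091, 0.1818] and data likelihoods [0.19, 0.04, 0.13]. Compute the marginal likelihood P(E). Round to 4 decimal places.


P(E) = sum over models of P(M_i) * P(E|M_i)
= 0.4091*0.19 + 0.4091*0.04 + 0.1818*0.13
= 0.1177

0.1177


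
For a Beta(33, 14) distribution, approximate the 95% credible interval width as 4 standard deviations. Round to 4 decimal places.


Variance of Beta(a,b) = ab / ((a+b)^2 * (a+b+1))
= 33*14 / ((47)^2 * 48)
= 0.0044
SD = sqrt(0.0044) = 0.066
Width = 4 * SD = 0.264

0.264


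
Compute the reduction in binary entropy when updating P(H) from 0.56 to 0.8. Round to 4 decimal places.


H_before = -p*log2(p) - (1-p)*log2(1-p) for p=0.56: 0.9896
H_after for p=0.8: 0.7219
Reduction = 0.9896 - 0.7219 = 0.2677

0.2677


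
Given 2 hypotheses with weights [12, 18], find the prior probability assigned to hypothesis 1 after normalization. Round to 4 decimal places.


To normalize, divide each weight by the sum of all weights.
Sum = 30
Prior(H1) = 12/30 = 0.4

0.4


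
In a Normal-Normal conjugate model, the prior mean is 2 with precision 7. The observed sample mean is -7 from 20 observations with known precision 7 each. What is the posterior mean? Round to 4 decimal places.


Posterior precision = tau0 + n*tau = 7 + 20*7 = 147
Posterior mean = (tau0*mu0 + n*tau*xbar) / posterior_precision
= (7*2 + 20*7*-7) / 147
= -966 / 147 = -6.5714

-6.5714


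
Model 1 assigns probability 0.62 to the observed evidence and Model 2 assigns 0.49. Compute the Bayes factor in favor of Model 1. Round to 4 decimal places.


BF = P(data|M1) / P(data|M2)
= 0.62 / 0.49 = 1.2653

1.2653


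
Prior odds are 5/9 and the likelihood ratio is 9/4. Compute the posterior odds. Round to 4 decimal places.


Posterior odds = prior odds * likelihood ratio
= (5/9) * (9/4)
= 45 / 36
= 1.25

1.25


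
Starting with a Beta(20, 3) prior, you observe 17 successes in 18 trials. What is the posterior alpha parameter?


For a Beta-Binomial conjugate model:
Posterior alpha = prior alpha + number of successes
= 20 + 17 = 37

37


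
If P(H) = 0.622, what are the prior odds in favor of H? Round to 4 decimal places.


Prior odds = P(H) / (1 - P(H))
= 0.622 / 0.378
= 1.6455

1.6455


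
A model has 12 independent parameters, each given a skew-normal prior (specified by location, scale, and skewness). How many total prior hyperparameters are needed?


Each skew-normal prior needs 3 hyperparameters (location, scale, and skewness).
Total = 3 * 12 = 36

36


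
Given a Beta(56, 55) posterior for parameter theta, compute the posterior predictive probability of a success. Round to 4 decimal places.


For a Beta-Bernoulli model, the predictive probability is the mean:
P(success) = 56/(56+55) = 56/111 = 0.5045

0.5045


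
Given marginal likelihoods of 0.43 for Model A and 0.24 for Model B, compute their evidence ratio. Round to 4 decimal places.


Ratio = ML(A) / ML(B) = 0.43/0.24
= 1.7917

1.7917


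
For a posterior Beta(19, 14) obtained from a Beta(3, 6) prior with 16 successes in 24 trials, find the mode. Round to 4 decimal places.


Mode = (alpha - 1) / (alpha + beta - 2)
= 18 / 31
= 0.5806

0.5806


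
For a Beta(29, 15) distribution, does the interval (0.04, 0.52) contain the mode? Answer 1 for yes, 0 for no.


Mode of Beta(a,b) = (a-1)/(a+b-2)
= (29-1)/(29+15-2) = 0.6667
Check: 0.04 <= 0.6667 <= 0.52?
Result: 0

0


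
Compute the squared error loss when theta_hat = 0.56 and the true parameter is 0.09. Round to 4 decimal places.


L = (theta_hat - theta_true)^2
= (0.56 - 0.09)^2
= 0.47^2 = 0.2209

0.2209


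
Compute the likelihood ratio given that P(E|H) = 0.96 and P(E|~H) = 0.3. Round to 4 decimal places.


LR = P(E|H) / P(E|~H)
= 0.96 / 0.3 = 3.2

3.2


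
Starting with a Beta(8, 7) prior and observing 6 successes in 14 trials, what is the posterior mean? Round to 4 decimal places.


Posterior parameters: alpha = 8 + 6 = 14
beta = 7 + 8 = 15
Posterior mean = alpha / (alpha + beta) = 14 / 29
= 0.4828

0.4828


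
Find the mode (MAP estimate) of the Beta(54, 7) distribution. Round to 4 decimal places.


For Beta(a,b) with a,b > 1:
Mode = (a-1)/(a+b-2) = (54-1)/(61-2)
= 53/59 = 0.8983

0.8983


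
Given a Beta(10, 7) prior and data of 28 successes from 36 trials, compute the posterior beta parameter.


Number of failures = 36 - 28 = 8
Posterior beta = 7 + 8 = 15

15


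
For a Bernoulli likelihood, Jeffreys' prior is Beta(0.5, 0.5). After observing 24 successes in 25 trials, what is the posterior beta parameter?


Jeffreys' prior for Bernoulli is Beta(0.5, 0.5).
Posterior is Beta(0.5 + k, 0.5 + n - k).
Posterior beta = 0.5 + (n - k) = 0.5 + 1 = 1.5

1.5


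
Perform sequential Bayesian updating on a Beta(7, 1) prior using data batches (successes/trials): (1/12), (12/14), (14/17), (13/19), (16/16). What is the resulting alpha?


Accumulate successes: 56
Posterior alpha = prior alpha + sum of successes
= 7 + 56 = 63

63


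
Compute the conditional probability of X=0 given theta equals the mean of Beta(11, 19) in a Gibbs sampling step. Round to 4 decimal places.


Mean of Beta(11, 19) = 0.3667
P(X=0 | theta=0.3667) = 0.6333

0.6333


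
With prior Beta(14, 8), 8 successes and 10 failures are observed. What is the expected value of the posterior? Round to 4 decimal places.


Posterior = Beta(22, 18)
E[theta] = alpha/(alpha+beta)
= 22/40 = 0.55

0.55


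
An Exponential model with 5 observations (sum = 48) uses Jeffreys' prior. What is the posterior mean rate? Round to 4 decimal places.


Posterior Gamma(5, 48)
E[lambda] = 5/48 = 0.1042

0.1042


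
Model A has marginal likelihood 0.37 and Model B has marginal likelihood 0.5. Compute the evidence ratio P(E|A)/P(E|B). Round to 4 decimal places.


Evidence ratio = P(E|A) / P(E|B)
= 0.37 / 0.5
= 0.74

0.74


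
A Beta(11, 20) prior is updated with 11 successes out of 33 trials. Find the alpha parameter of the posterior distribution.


In the Beta-Binomial conjugate update:
alpha_post = alpha_prior + successes
= 11 + 11
= 22

22


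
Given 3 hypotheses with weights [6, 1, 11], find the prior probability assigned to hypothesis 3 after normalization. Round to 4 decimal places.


To normalize, divide each weight by the sum of all weights.
Sum = 18
Prior(H3) = 11/18 = 0.6111

0.6111


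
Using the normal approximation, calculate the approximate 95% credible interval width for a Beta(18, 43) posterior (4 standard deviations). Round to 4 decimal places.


Var(Beta) = 18*43/(61^2 * 62) = 0.0034
SD = 0.0579
Width ~ 4*SD = 0.2317

0.2317


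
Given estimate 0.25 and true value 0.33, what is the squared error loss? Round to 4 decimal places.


Squared error = (estimate - true)^2
Difference = -0.08
Loss = -0.08^2 = 0.0064

0.0064


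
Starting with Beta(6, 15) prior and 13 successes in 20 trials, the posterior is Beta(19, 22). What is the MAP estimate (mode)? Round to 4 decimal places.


The mode of Beta(a, b) when a > 1 and b > 1 is (a-1)/(a+b-2)
= (19 - 1) / (19 + 22 - 2)
= 18 / 39
= 0.4615

0.4615


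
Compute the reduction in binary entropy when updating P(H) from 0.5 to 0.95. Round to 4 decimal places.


H_before = -p*log2(p) - (1-p)*log2(1-p) for p=0.5: 1.0
H_after for p=0.95: 0.2864
Reduction = 1.0 - 0.2864 = 0.7136

0.7136


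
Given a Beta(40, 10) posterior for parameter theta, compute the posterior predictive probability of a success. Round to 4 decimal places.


For a Beta-Bernoulli model, the predictive probability is the mean:
P(success) = 40/(40+10) = 40/50 = 0.8

0.8


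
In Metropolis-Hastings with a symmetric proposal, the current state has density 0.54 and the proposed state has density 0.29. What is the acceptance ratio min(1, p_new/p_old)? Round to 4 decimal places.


Ratio = p_new / p_old = 0.29 / 0.54 = 0.537
Acceptance = min(1, 0.537) = 0.537

0.537


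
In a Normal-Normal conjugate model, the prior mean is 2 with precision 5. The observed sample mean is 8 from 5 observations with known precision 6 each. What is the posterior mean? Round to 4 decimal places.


Posterior precision = tau0 + n*tau = 5 + 5*6 = 35
Posterior mean = (tau0*mu0 + n*tau*xbar) / posterior_precision
= (5*2 + 5*6*8) / 35
= 250 / 35 = 7.1429

7.1429


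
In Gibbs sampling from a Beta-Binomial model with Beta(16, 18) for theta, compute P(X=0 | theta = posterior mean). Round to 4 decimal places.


Posterior mean = alpha/(alpha+beta) = 16/34 = 0.4706
P(X=0|theta=mean) = 1 - theta = 0.5294

0.5294


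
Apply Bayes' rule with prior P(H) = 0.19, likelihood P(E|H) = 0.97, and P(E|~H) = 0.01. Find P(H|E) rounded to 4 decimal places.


Step 1: Compute marginal P(E) = P(E|H)P(H) + P(E|~H)P(~H)
= 0.97*0.19 + 0.01*0.81 = 0.1924
Step 2: P(H|E) = P(E|H)P(H)/P(E) = 0.1843/0.1924
= 0.9579

0.9579


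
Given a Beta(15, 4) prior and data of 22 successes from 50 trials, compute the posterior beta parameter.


Number of failures = 50 - 22 = 28
Posterior beta = 4 + 28 = 32

32


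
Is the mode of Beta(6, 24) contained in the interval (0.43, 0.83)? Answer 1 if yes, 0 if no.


Mode = (a-1)/(a+b-2) = 5/28 = 0.1786
Interval: (0.43, 0.83)
Contains mode? 0

0


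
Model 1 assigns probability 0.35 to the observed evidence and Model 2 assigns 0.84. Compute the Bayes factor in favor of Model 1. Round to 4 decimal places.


BF = P(data|M1) / P(data|M2)
= 0.35 / 0.84 = 0.4167

0.4167


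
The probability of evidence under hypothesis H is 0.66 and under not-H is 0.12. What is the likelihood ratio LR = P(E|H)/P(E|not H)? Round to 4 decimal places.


LR = 0.66 / 0.12
= 5.5

5.5


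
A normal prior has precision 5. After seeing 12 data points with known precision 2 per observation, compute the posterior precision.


In the conjugate normal model, precisions add:
tau_posterior = tau_prior + n * tau_data
= 5 + 12*2 = 29

29


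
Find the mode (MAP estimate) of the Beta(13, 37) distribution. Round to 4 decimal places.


For Beta(a,b) with a,b > 1:
Mode = (a-1)/(a+b-2) = (13-1)/(50-2)
= 12/48 = 0.25

0.25


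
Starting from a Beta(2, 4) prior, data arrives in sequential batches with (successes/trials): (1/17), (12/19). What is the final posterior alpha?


In sequential Bayesian updating, we sum all successes.
Total successes = 13
Final alpha = 2 + 13 = 15

15


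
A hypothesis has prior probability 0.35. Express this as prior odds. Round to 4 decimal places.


Odds = P(H) / P(not H) = 0.35 / 0.65
= 0.5385

0.5385


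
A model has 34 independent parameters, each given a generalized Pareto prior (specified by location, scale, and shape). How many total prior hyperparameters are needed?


Each generalized Pareto prior needs 3 hyperparameters (location, scale, and shape).
Total = 3 * 34 = 102

102


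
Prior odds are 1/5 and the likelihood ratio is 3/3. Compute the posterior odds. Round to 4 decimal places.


Posterior odds = prior odds * likelihood ratio
= (1/5) * (3/3)
= 3 / 15
= 0.2

0.2


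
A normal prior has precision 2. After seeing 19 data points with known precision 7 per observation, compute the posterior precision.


In the conjugate normal model, precisions add:
tau_posterior = tau_prior + n * tau_data
= 2 + 19*7 = 135

135


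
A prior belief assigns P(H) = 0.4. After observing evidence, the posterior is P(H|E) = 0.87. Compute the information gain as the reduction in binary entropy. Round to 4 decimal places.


H(prior) = -0.4*log2(0.4) - 0.6*log2(0.6)
= 0.971
H(post) = -0.87*log2(0.87) - 0.13*log2(0.13)
= 0.5574
IG = 0.971 - 0.5574 = 0.4135

0.4135
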